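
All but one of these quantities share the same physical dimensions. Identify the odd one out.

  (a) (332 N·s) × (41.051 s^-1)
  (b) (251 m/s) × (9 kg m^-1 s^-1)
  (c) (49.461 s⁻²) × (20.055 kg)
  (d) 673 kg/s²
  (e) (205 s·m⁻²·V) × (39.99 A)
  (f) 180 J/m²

(a)

Work out the base dimensions of each:
  (a) [kg·m·s⁻¹] · [s⁻¹] = kg·m·s⁻²
  (b) [m·s⁻¹] · [kg·m⁻¹·s⁻¹] = kg·s⁻²
  (c) [s⁻²] · [kg] = kg·s⁻²
  (d) kg·s⁻²
  (e) [kg·s⁻²·A⁻¹] · [A] = kg·s⁻²
  (f) J·m⁻² = N·m·m⁻² = kg·s⁻²
All reduce to kg·s⁻² except (a), which is kg·m·s⁻².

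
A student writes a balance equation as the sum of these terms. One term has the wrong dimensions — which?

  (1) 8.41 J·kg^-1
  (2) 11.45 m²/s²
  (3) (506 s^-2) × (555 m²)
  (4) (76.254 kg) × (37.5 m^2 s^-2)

(4)

Dimensions:
  (1) J·kg⁻¹ = N·m·kg⁻¹ = m²·s⁻²
  (2) m²·s⁻²
  (3) [s⁻²] · [m²] = m²·s⁻²
  (4) [kg] · [m²·s⁻²] = kg·m²·s⁻²
All reduce to m²·s⁻² except (4), which is kg·m²·s⁻².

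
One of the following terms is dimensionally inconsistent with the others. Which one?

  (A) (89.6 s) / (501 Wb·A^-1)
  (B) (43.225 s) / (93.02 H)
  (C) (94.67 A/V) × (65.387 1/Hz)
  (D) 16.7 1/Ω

Work out the base dimensions of each:
  (A) [s] / [kg·m²·s⁻²·A⁻²] = kg⁻¹·m⁻²·s³·A²
  (B) [s] / [kg·m²·s⁻²·A⁻²] = kg⁻¹·m⁻²·s³·A²
  (C) [kg⁻¹·m⁻²·s³·A²] · [s] = kg⁻¹·m⁻²·s⁴·A²
  (D) Ω⁻¹ = (V·A⁻¹)⁻¹ = kg⁻¹·m⁻²·s³·A²
All reduce to kg⁻¹·m⁻²·s³·A² except (C), which is kg⁻¹·m⁻²·s⁴·A².

(C)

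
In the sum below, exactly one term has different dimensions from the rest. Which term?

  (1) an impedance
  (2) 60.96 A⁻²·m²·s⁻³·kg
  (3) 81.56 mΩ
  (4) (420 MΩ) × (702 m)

Expand each in SI base units:
  (1) [impedance] = kg·m²·s⁻³·A⁻²
  (2) kg·m²·s⁻³·A⁻²
  (3) Ω = V·A⁻¹ = kg·m²·s⁻³·A⁻²
  (4) [kg·m²·s⁻³·A⁻²] · [m] = kg·m³·s⁻³·A⁻²
All reduce to kg·m²·s⁻³·A⁻² except (4), which is kg·m³·s⁻³·A⁻².

(4)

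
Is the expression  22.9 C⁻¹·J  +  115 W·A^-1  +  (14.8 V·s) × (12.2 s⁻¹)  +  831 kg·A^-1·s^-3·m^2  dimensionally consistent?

Yes

Dimensions:
  22.9 C⁻¹·J:  J·C⁻¹ = N·m·(s·A)⁻¹ = kg·m²·s⁻³·A⁻¹
  115 W·A^-1:  W·A⁻¹ = J·s⁻¹·A⁻¹ = kg·m²·s⁻³·A⁻¹
  (14.8 V·s) × (12.2 s⁻¹):  [kg·m²·s⁻²·A⁻¹] · [s⁻¹] = kg·m²·s⁻³·A⁻¹
  831 kg·A^-1·s^-3·m^2:  kg·m²·s⁻³·A⁻¹
Every term reduces to kg·m²·s⁻³·A⁻¹.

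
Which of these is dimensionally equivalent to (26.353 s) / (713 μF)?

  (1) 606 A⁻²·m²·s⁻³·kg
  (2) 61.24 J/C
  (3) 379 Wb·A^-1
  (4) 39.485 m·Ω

(1)

Reference: [s] / [kg⁻¹·m⁻²·s⁴·A²] = kg·m²·s⁻³·A⁻².
Each option:
  (1) kg·m²·s⁻³·A⁻²  ← same
  (2) J·C⁻¹ = N·m·(s·A)⁻¹ = kg·m²·s⁻³·A⁻¹
  (3) Wb·A⁻¹ = V·s·A⁻¹ = kg·m²·s⁻²·A⁻²
  (4) Ω·m = V·A⁻¹·m = kg·m³·s⁻³·A⁻²
Only (1) matches kg·m²·s⁻³·A⁻².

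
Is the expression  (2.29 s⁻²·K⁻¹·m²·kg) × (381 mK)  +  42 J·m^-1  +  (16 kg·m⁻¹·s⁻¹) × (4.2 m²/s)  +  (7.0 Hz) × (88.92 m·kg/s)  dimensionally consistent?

Expand each in SI base units:
  (2.29 s⁻²·K⁻¹·m²·kg) × (381 mK):  [kg·m²·s⁻²·K⁻¹] · [K] = kg·m²·s⁻²
  42 J·m^-1:  J·m⁻¹ = N·m·m⁻¹ = kg·m·s⁻²
  (16 kg·m⁻¹·s⁻¹) × (4.2 m²/s):  [kg·m⁻¹·s⁻¹] · [m²·s⁻¹] = kg·m·s⁻²
  (7.0 Hz) × (88.92 m·kg/s):  [s⁻¹] · [kg·m·s⁻¹] = kg·m·s⁻²
The terms do not share a single dimension (kg·m²·s⁻² vs kg·m·s⁻²).

No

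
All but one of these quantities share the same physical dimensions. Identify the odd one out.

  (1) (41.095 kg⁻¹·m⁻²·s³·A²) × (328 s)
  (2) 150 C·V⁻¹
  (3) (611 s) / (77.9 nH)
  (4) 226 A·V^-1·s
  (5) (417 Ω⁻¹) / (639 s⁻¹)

(3)

Work out the base dimensions of each:
  (1) [kg⁻¹·m⁻²·s³·A²] · [s] = kg⁻¹·m⁻²·s⁴·A²
  (2) C·V⁻¹ = s·A·(J·C⁻¹)⁻¹ = kg⁻¹·m⁻²·s⁴·A²
  (3) [s] / [kg·m²·s⁻²·A⁻²] = kg⁻¹·m⁻²·s³·A²
  (4) A·s·V⁻¹ = A·s·(J·C⁻¹)⁻¹ = kg⁻¹·m⁻²·s⁴·A²
  (5) [kg⁻¹·m⁻²·s³·A²] / [s⁻¹] = kg⁻¹·m⁻²·s⁴·A²
All reduce to kg⁻¹·m⁻²·s⁴·A² except (3), which is kg⁻¹·m⁻²·s³·A².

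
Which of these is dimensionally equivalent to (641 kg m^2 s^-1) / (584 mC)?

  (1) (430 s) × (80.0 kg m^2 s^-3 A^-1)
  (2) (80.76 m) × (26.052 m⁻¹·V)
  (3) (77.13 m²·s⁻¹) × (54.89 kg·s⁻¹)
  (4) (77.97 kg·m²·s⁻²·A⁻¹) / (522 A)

(1)

Reference: [kg·m²·s⁻¹] / [s·A] = kg·m²·s⁻²·A⁻¹.
Each option:
  (1) [s] · [kg·m²·s⁻³·A⁻¹] = kg·m²·s⁻²·A⁻¹  ← same
  (2) [m] · [kg·m·s⁻³·A⁻¹] = kg·m²·s⁻³·A⁻¹
  (3) [m²·s⁻¹] · [kg·s⁻¹] = kg·m²·s⁻²
  (4) [kg·m²·s⁻²·A⁻¹] / [A] = kg·m²·s⁻²·A⁻²
Only (1) matches kg·m²·s⁻²·A⁻¹.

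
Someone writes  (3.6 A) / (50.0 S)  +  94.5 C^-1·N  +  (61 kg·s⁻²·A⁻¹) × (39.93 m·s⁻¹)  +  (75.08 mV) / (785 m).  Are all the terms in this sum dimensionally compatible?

Work out the base dimensions of each:
  (3.6 A) / (50.0 S):  [A] / [kg⁻¹·m⁻²·s³·A²] = kg·m²·s⁻³·A⁻¹
  94.5 C^-1·N:  N·C⁻¹ = kg·m·s⁻²·(s·A)⁻¹ = kg·m·s⁻³·A⁻¹
  (61 kg·s⁻²·A⁻¹) × (39.93 m·s⁻¹):  [kg·s⁻²·A⁻¹] · [m·s⁻¹] = kg·m·s⁻³·A⁻¹
  (75.08 mV) / (785 m):  [kg·m²·s⁻³·A⁻¹] / [m] = kg·m·s⁻³·A⁻¹
The terms do not share a single dimension (kg·m²·s⁻³·A⁻¹ vs kg·m·s⁻³·A⁻¹).

No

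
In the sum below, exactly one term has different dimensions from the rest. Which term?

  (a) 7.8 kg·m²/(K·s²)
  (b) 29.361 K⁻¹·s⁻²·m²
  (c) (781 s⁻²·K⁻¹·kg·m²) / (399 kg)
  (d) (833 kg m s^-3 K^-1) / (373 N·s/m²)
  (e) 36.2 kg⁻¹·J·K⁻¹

(a)

Expand each in SI base units:
  (a) kg·m²·s⁻²·K⁻¹
  (b) m²·s⁻²·K⁻¹
  (c) [kg·m²·s⁻²·K⁻¹] / [kg] = m²·s⁻²·K⁻¹
  (d) [kg·m·s⁻³·K⁻¹] / [kg·m⁻¹·s⁻¹] = m²·s⁻²·K⁻¹
  (e) J·kg⁻¹·K⁻¹ = N·m·kg⁻¹·K⁻¹ = m²·s⁻²·K⁻¹
All reduce to m²·s⁻²·K⁻¹ except (a), which is kg·m²·s⁻²·K⁻¹.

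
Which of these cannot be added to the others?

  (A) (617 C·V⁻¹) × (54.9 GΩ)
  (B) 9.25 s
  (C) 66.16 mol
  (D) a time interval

(C)

In SI base units:
  (A) [kg⁻¹·m⁻²·s⁴·A²] · [kg·m²·s⁻³·A⁻²] = s
  (B) s
  (C) mol
  (D) [time interval] = s
All reduce to s except (C), which is mol.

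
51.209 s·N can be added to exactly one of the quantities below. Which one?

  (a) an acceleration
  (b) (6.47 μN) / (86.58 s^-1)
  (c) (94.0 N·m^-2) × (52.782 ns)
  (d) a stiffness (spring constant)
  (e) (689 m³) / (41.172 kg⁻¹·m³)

(b)

Reference: N·s = kg·m·s⁻²·s = kg·m·s⁻¹.
Each option:
  (a) [acceleration] = m·s⁻²
  (b) [kg·m·s⁻²] / [s⁻¹] = kg·m·s⁻¹  ← same
  (c) [kg·m⁻¹·s⁻²] · [s] = kg·m⁻¹·s⁻¹
  (d) [stiffness (spring constant)] = kg·s⁻²
  (e) [m³] / [kg⁻¹·m³] = kg
Only (b) matches kg·m·s⁻¹.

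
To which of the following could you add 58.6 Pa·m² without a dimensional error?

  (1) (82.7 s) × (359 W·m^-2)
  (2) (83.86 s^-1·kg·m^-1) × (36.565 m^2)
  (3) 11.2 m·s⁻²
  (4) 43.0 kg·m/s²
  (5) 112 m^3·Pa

(4)

Reference: Pa·m² = N·m⁻²·m² = kg·m·s⁻².
Each option:
  (1) [s] · [kg·s⁻³] = kg·s⁻²
  (2) [kg·m⁻¹·s⁻¹] · [m²] = kg·m·s⁻¹
  (3) m·s⁻²
  (4) kg·m·s⁻²  ← same
  (5) Pa·m³ = N·m⁻²·m³ = kg·m²·s⁻²
Only (4) matches kg·m·s⁻².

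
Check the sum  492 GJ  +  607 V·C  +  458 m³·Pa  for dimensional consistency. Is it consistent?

Yes

In SI base units:
  492 GJ:  J = N·m = kg·m²·s⁻²
  607 V·C:  C·V = s·A·J·C⁻¹ = kg·m²·s⁻²
  458 m³·Pa:  Pa·m³ = N·m⁻²·m³ = kg·m²·s⁻²
Every term reduces to kg·m²·s⁻².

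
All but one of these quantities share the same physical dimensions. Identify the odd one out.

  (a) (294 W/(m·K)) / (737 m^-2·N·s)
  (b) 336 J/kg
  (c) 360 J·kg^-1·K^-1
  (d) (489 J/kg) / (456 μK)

Expand each in SI base units:
  (a) [kg·m·s⁻³·K⁻¹] / [kg·m⁻¹·s⁻¹] = m²·s⁻²·K⁻¹
  (b) J·kg⁻¹ = N·m·kg⁻¹ = m²·s⁻²
  (c) J·kg⁻¹·K⁻¹ = N·m·kg⁻¹·K⁻¹ = m²·s⁻²·K⁻¹
  (d) [m²·s⁻²] / [K] = m²·s⁻²·K⁻¹
All reduce to m²·s⁻²·K⁻¹ except (b), which is m²·s⁻².

(b)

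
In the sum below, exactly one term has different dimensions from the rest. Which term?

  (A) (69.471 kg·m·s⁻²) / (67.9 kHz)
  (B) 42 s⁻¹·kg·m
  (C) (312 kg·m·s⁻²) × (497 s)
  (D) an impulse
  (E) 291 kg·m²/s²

(E)

Work out the base dimensions of each:
  (A) [kg·m·s⁻²] / [s⁻¹] = kg·m·s⁻¹
  (B) kg·m·s⁻¹
  (C) [kg·m·s⁻²] · [s] = kg·m·s⁻¹
  (D) [impulse] = kg·m·s⁻¹
  (E) kg·m²·s⁻²
All reduce to kg·m·s⁻¹ except (E), which is kg·m²·s⁻².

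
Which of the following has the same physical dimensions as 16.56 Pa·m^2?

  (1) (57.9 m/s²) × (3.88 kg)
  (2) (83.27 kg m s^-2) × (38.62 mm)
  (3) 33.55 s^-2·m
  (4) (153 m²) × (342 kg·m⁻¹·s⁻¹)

Reference: Pa·m² = N·m⁻²·m² = kg·m·s⁻².
Each option:
  (1) [m·s⁻²] · [kg] = kg·m·s⁻²  ← same
  (2) [kg·m·s⁻²] · [m] = kg·m²·s⁻²
  (3) m·s⁻²
  (4) [m²] · [kg·m⁻¹·s⁻¹] = kg·m·s⁻¹
Only (1) matches kg·m·s⁻².

(1)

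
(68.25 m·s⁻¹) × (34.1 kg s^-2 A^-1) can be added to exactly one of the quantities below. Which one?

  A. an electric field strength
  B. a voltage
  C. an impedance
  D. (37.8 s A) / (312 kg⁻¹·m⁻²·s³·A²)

Reference: [m·s⁻¹] · [kg·s⁻²·A⁻¹] = kg·m·s⁻³·A⁻¹.
Each option:
  A. [electric field strength] = kg·m·s⁻³·A⁻¹  ← same
  B. [voltage] = kg·m²·s⁻³·A⁻¹
  C. [impedance] = kg·m²·s⁻³·A⁻²
  D. [s·A] / [kg⁻¹·m⁻²·s³·A²] = kg·m²·s⁻²·A⁻¹
Only A. matches kg·m·s⁻³·A⁻¹.

A.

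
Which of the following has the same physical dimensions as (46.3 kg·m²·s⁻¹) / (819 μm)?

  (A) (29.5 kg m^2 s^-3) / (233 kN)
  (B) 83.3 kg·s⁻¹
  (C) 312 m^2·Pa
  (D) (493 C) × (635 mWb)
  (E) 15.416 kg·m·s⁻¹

Reference: [kg·m²·s⁻¹] / [m] = kg·m·s⁻¹.
Each option:
  (A) [kg·m²·s⁻³] / [kg·m·s⁻²] = m·s⁻¹
  (B) kg·s⁻¹
  (C) Pa·m² = N·m⁻²·m² = kg·m·s⁻²
  (D) [s·A] · [kg·m²·s⁻²·A⁻¹] = kg·m²·s⁻¹
  (E) kg·m·s⁻¹  ← same
Only (E) matches kg·m·s⁻¹.

(E)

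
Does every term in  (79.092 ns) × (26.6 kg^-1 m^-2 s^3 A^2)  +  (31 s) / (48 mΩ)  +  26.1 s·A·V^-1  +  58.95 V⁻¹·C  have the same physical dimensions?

Expand each in SI base units:
  (79.092 ns) × (26.6 kg^-1 m^-2 s^3 A^2):  [s] · [kg⁻¹·m⁻²·s³·A²] = kg⁻¹·m⁻²·s⁴·A²
  (31 s) / (48 mΩ):  [s] / [kg·m²·s⁻³·A⁻²] = kg⁻¹·m⁻²·s⁴·A²
  26.1 s·A·V^-1:  A·s·V⁻¹ = A·s·(J·C⁻¹)⁻¹ = kg⁻¹·m⁻²·s⁴·A²
  58.95 V⁻¹·C:  C·V⁻¹ = s·A·(J·C⁻¹)⁻¹ = kg⁻¹·m⁻²·s⁴·A²
Every term reduces to kg⁻¹·m⁻²·s⁴·A².

Yes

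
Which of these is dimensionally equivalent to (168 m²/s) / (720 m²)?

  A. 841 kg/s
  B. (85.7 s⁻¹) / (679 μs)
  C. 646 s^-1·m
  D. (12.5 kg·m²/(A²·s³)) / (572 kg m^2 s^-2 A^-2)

Reference: [m²·s⁻¹] / [m²] = s⁻¹.
Each option:
  A. kg·s⁻¹
  B. [s⁻¹] / [s] = s⁻²
  C. m·s⁻¹
  D. [kg·m²·s⁻³·A⁻²] / [kg·m²·s⁻²·A⁻²] = s⁻¹  ← same
Only D. matches s⁻¹.

D.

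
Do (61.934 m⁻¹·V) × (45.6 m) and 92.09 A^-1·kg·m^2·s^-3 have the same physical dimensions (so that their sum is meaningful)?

Yes

In SI base units:
  (61.934 m⁻¹·V) × (45.6 m):  [kg·m·s⁻³·A⁻¹] · [m] = kg·m²·s⁻³·A⁻¹
  92.09 A^-1·kg·m^2·s^-3:  kg·m²·s⁻³·A⁻¹
Both are kg·m²·s⁻³·A⁻¹, so they have the same dimensions and can be added.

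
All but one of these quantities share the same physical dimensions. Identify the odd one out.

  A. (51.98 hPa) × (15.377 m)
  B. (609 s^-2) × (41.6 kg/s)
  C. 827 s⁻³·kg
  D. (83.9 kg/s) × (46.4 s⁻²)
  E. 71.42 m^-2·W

Reduce each to base SI dimensions:
  A. [kg·m⁻¹·s⁻²] · [m] = kg·s⁻²
  B. [s⁻²] · [kg·s⁻¹] = kg·s⁻³
  C. kg·s⁻³
  D. [kg·s⁻¹] · [s⁻²] = kg·s⁻³
  E. W·m⁻² = J·s⁻¹·m⁻² = kg·s⁻³
All reduce to kg·s⁻³ except A., which is kg·s⁻².

A.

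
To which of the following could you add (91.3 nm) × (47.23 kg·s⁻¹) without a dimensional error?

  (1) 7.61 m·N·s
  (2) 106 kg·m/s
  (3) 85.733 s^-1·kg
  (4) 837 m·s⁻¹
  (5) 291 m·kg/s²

(2)

Reference: [m] · [kg·s⁻¹] = kg·m·s⁻¹.
Each option:
  (1) N·m·s = kg·m·s⁻²·m·s = kg·m²·s⁻¹
  (2) kg·m·s⁻¹  ← same
  (3) kg·s⁻¹
  (4) m·s⁻¹
  (5) kg·m·s⁻²
Only (2) matches kg·m·s⁻¹.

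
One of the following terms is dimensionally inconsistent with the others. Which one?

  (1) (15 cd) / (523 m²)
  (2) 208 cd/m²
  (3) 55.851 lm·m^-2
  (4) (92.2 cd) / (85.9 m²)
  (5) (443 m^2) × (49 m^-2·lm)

Work out the base dimensions of each:
  (1) [cd] / [m²] = m⁻²·cd
  (2) cd·m⁻² = m⁻²·cd
  (3) lm·m⁻² = cd·m⁻² = m⁻²·cd
  (4) [cd] / [m²] = m⁻²·cd
  (5) [m²] · [m⁻²·cd] = cd
All reduce to m⁻²·cd except (5), which is cd.

(5)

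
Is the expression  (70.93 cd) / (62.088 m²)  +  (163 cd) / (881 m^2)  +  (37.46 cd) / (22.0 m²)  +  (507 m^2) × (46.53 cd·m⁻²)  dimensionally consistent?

No

Dimensions:
  (70.93 cd) / (62.088 m²):  [cd] / [m²] = m⁻²·cd
  (163 cd) / (881 m^2):  [cd] / [m²] = m⁻²·cd
  (37.46 cd) / (22.0 m²):  [cd] / [m²] = m⁻²·cd
  (507 m^2) × (46.53 cd·m⁻²):  [m²] · [m⁻²·cd] = cd
The terms do not share a single dimension (cd vs m⁻²·cd).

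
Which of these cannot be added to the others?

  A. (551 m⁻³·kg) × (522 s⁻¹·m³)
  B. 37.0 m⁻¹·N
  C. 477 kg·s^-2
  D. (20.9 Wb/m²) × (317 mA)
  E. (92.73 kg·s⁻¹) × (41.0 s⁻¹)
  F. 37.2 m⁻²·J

A.

In SI base units:
  A. [kg·m⁻³] · [m³·s⁻¹] = kg·s⁻¹
  B. N·m⁻¹ = kg·m·s⁻²·m⁻¹ = kg·s⁻²
  C. kg·s⁻²
  D. [kg·s⁻²·A⁻¹] · [A] = kg·s⁻²
  E. [kg·s⁻¹] · [s⁻¹] = kg·s⁻²
  F. J·m⁻² = N·m·m⁻² = kg·s⁻²
All reduce to kg·s⁻² except A., which is kg·s⁻¹.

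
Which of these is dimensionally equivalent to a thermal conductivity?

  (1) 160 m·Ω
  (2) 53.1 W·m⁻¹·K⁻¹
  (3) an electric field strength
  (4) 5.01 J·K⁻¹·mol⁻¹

Reference: [thermal conductivity] = kg·m·s⁻³·K⁻¹.
Each option:
  (1) Ω·m = V·A⁻¹·m = kg·m³·s⁻³·A⁻²
  (2) W·m⁻¹·K⁻¹ = J·s⁻¹·m⁻¹·K⁻¹ = kg·m·s⁻³·K⁻¹  ← same
  (3) [electric field strength] = kg·m·s⁻³·A⁻¹
  (4) J·mol⁻¹·K⁻¹ = N·m·mol⁻¹·K⁻¹ = kg·m²·s⁻²·K⁻¹·mol⁻¹
Only (2) matches kg·m·s⁻³·K⁻¹.

(2)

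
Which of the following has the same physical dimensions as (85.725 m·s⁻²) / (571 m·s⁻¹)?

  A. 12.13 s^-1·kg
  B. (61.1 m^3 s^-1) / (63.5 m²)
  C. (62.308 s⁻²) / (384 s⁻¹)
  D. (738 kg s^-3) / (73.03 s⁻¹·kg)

C.

Reference: [m·s⁻²] / [m·s⁻¹] = s⁻¹.
Each option:
  A. kg·s⁻¹
  B. [m³·s⁻¹] / [m²] = m·s⁻¹
  C. [s⁻²] / [s⁻¹] = s⁻¹  ← same
  D. [kg·s⁻³] / [kg·s⁻¹] = s⁻²
Only C. matches s⁻¹.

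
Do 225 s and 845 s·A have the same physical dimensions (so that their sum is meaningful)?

Dimensions:
  225 s:  s
  845 s·A:  A·s = s·A
s ≠ s·A, so they cannot be added.

No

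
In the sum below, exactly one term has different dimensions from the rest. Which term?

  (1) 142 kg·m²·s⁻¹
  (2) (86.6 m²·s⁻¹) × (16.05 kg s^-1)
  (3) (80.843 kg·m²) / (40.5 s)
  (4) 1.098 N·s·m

In SI base units:
  (1) kg·m²·s⁻¹
  (2) [m²·s⁻¹] · [kg·s⁻¹] = kg·m²·s⁻²
  (3) [kg·m²] / [s] = kg·m²·s⁻¹
  (4) N·m·s = kg·m·s⁻²·m·s = kg·m²·s⁻¹
All reduce to kg·m²·s⁻¹ except (2), which is kg·m²·s⁻².

(2)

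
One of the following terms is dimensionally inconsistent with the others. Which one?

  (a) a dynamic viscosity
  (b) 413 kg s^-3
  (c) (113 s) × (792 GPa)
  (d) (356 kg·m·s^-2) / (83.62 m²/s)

Expand each in SI base units:
  (a) [dynamic viscosity] = kg·m⁻¹·s⁻¹
  (b) kg·s⁻³
  (c) [s] · [kg·m⁻¹·s⁻²] = kg·m⁻¹·s⁻¹
  (d) [kg·m·s⁻²] / [m²·s⁻¹] = kg·m⁻¹·s⁻¹
All reduce to kg·m⁻¹·s⁻¹ except (b), which is kg·s⁻³.

(b)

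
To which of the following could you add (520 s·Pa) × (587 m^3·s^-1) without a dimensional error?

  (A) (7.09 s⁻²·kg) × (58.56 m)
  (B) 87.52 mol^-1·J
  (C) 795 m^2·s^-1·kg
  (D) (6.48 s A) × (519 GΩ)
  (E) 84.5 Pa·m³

(E)

Reference: [kg·m⁻¹·s⁻¹] · [m³·s⁻¹] = kg·m²·s⁻².
Each option:
  (A) [kg·s⁻²] · [m] = kg·m·s⁻²
  (B) J·mol⁻¹ = N·m·mol⁻¹ = kg·m²·s⁻²·mol⁻¹
  (C) kg·m²·s⁻¹
  (D) [s·A] · [kg·m²·s⁻³·A⁻²] = kg·m²·s⁻²·A⁻¹
  (E) Pa·m³ = N·m⁻²·m³ = kg·m²·s⁻²  ← same
Only (E) matches kg·m²·s⁻².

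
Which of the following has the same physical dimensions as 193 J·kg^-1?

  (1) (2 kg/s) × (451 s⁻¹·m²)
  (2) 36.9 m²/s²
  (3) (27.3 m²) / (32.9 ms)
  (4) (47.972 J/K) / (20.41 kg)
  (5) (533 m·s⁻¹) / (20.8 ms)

(2)

Reference: J·kg⁻¹ = N·m·kg⁻¹ = m²·s⁻².
Each option:
  (1) [kg·s⁻¹] · [m²·s⁻¹] = kg·m²·s⁻²
  (2) m²·s⁻²  ← same
  (3) [m²] / [s] = m²·s⁻¹
  (4) [kg·m²·s⁻²·K⁻¹] / [kg] = m²·s⁻²·K⁻¹
  (5) [m·s⁻¹] / [s] = m·s⁻²
Only (2) matches m²·s⁻².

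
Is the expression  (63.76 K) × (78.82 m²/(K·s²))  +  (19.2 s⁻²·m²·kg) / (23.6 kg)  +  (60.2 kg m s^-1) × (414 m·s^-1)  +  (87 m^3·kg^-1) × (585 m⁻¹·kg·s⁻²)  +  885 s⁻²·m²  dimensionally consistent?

Expand each in SI base units:
  (63.76 K) × (78.82 m²/(K·s²)):  [K] · [m²·s⁻²·K⁻¹] = m²·s⁻²
  (19.2 s⁻²·m²·kg) / (23.6 kg):  [kg·m²·s⁻²] / [kg] = m²·s⁻²
  (60.2 kg m s^-1) × (414 m·s^-1):  [kg·m·s⁻¹] · [m·s⁻¹] = kg·m²·s⁻²
  (87 m^3·kg^-1) × (585 m⁻¹·kg·s⁻²):  [kg⁻¹·m³] · [kg·m⁻¹·s⁻²] = m²·s⁻²
  885 s⁻²·m²:  m²·s⁻²
The terms do not share a single dimension (kg·m²·s⁻² vs m²·s⁻²).

No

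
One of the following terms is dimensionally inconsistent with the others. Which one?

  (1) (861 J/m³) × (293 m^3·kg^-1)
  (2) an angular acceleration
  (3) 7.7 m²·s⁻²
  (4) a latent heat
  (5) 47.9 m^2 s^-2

Dimensions:
  (1) [kg·m⁻¹·s⁻²] · [kg⁻¹·m³] = m²·s⁻²
  (2) [angular acceleration] = s⁻²
  (3) m²·s⁻²
  (4) [latent heat] = m²·s⁻²
  (5) m²·s⁻²
All reduce to m²·s⁻² except (2), which is s⁻².

(2)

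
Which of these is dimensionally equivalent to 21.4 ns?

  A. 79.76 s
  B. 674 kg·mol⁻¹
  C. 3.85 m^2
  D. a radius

A.

Reference: s.
Each option:
  A. s  ← same
  B. kg·mol⁻¹
  C. m²
  D. [radius] = m
Only A. matches s.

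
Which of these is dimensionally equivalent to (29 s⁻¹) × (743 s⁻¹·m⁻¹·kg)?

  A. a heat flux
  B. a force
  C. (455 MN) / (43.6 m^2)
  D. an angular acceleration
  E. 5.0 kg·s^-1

C.

Reference: [s⁻¹] · [kg·m⁻¹·s⁻¹] = kg·m⁻¹·s⁻².
Each option:
  A. [heat flux] = kg·s⁻³
  B. [force] = kg·m·s⁻²
  C. [kg·m·s⁻²] / [m²] = kg·m⁻¹·s⁻²  ← same
  D. [angular acceleration] = s⁻²
  E. kg·s⁻¹
Only C. matches kg·m⁻¹·s⁻².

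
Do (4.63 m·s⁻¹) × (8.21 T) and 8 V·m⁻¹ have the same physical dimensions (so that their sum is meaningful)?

Dimensions:
  (4.63 m·s⁻¹) × (8.21 T):  [m·s⁻¹] · [kg·s⁻²·A⁻¹] = kg·m·s⁻³·A⁻¹
  8 V·m⁻¹:  V·m⁻¹ = J·C⁻¹·m⁻¹ = kg·m·s⁻³·A⁻¹
Both are kg·m·s⁻³·A⁻¹, so they have the same dimensions and can be added.

Yes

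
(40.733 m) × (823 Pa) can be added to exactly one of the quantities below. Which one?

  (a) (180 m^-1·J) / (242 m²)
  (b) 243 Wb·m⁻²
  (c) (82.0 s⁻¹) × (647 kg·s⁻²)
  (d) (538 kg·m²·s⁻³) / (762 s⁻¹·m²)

Reference: [m] · [kg·m⁻¹·s⁻²] = kg·s⁻².
Each option:
  (a) [kg·m·s⁻²] / [m²] = kg·m⁻¹·s⁻²
  (b) Wb·m⁻² = V·s·m⁻² = kg·s⁻²·A⁻¹
  (c) [s⁻¹] · [kg·s⁻²] = kg·s⁻³
  (d) [kg·m²·s⁻³] / [m²·s⁻¹] = kg·s⁻²  ← same
Only (d) matches kg·s⁻².

(d)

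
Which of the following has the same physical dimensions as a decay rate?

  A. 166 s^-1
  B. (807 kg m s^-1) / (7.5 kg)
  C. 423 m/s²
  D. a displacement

A.

Reference: [decay rate] = s⁻¹.
Each option:
  A. s⁻¹  ← same
  B. [kg·m·s⁻¹] / [kg] = m·s⁻¹
  C. m·s⁻²
  D. [displacement] = m
Only A. matches s⁻¹.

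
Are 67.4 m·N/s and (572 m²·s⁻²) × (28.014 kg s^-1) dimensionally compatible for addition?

In SI base units:
  67.4 m·N/s:  N·m·s⁻¹ = kg·m·s⁻²·m·s⁻¹ = kg·m²·s⁻³
  (572 m²·s⁻²) × (28.014 kg s^-1):  [m²·s⁻²] · [kg·s⁻¹] = kg·m²·s⁻³
Both are kg·m²·s⁻³, so they have the same dimensions and can be added.

Yes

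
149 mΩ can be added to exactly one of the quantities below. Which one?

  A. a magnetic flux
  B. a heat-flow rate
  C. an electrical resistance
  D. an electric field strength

C.

Reference: Ω = V·A⁻¹ = kg·m²·s⁻³·A⁻².
Each option:
  A. [magnetic flux] = kg·m²·s⁻²·A⁻¹
  B. [heat-flow rate] = kg·m²·s⁻³
  C. [electrical resistance] = kg·m²·s⁻³·A⁻²  ← same
  D. [electric field strength] = kg·m·s⁻³·A⁻¹
Only C. matches kg·m²·s⁻³·A⁻².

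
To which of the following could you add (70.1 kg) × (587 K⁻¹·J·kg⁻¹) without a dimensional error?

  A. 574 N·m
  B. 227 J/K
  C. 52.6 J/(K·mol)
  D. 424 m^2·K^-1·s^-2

B.

Reference: [kg] · [m²·s⁻²·K⁻¹] = kg·m²·s⁻²·K⁻¹.
Each option:
  A. N·m = kg·m·s⁻²·m = kg·m²·s⁻²
  B. J·K⁻¹ = N·m·K⁻¹ = kg·m²·s⁻²·K⁻¹  ← same
  C. J·mol⁻¹·K⁻¹ = N·m·mol⁻¹·K⁻¹ = kg·m²·s⁻²·K⁻¹·mol⁻¹
  D. m²·s⁻²·K⁻¹
Only B. matches kg·m²·s⁻²·K⁻¹.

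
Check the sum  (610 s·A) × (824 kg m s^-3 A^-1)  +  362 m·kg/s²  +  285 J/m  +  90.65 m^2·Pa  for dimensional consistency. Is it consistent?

Yes

In SI base units:
  (610 s·A) × (824 kg m s^-3 A^-1):  [s·A] · [kg·m·s⁻³·A⁻¹] = kg·m·s⁻²
  362 m·kg/s²:  kg·m·s⁻²
  285 J/m:  J·m⁻¹ = N·m·m⁻¹ = kg·m·s⁻²
  90.65 m^2·Pa:  Pa·m² = N·m⁻²·m² = kg·m·s⁻²
Every term reduces to kg·m·s⁻².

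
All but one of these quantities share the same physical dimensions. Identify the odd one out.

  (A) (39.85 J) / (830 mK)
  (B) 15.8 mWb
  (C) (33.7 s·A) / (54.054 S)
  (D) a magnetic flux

Expand each in SI base units:
  (A) [kg·m²·s⁻²] / [K] = kg·m²·s⁻²·K⁻¹
  (B) Wb = V·s = kg·m²·s⁻²·A⁻¹
  (C) [s·A] / [kg⁻¹·m⁻²·s³·A²] = kg·m²·s⁻²·A⁻¹
  (D) [magnetic flux] = kg·m²·s⁻²·A⁻¹
All reduce to kg·m²·s⁻²·A⁻¹ except (A), which is kg·m²·s⁻²·K⁻¹.

(A)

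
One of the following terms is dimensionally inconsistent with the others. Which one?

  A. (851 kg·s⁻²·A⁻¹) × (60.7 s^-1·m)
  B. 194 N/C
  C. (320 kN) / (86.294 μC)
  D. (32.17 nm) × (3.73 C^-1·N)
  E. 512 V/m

Reduce each to base SI dimensions:
  A. [kg·s⁻²·A⁻¹] · [m·s⁻¹] = kg·m·s⁻³·A⁻¹
  B. N·C⁻¹ = kg·m·s⁻²·(s·A)⁻¹ = kg·m·s⁻³·A⁻¹
  C. [kg·m·s⁻²] / [s·A] = kg·m·s⁻³·A⁻¹
  D. [m] · [kg·m·s⁻³·A⁻¹] = kg·m²·s⁻³·A⁻¹
  E. V·m⁻¹ = J·C⁻¹·m⁻¹ = kg·m·s⁻³·A⁻¹
All reduce to kg·m·s⁻³·A⁻¹ except D., which is kg·m²·s⁻³·A⁻¹.

D.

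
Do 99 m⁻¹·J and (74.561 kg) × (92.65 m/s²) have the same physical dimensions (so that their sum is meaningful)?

Yes

Dimensions:
  99 m⁻¹·J:  J·m⁻¹ = N·m·m⁻¹ = kg·m·s⁻²
  (74.561 kg) × (92.65 m/s²):  [kg] · [m·s⁻²] = kg·m·s⁻²
Both are kg·m·s⁻², so they have the same dimensions and can be added.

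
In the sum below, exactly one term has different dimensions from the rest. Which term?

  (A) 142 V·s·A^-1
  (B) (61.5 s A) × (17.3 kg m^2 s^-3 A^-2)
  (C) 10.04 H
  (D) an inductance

Dimensions:
  (A) V·s·A⁻¹ = J·C⁻¹·s·A⁻¹ = kg·m²·s⁻²·A⁻²
  (B) [s·A] · [kg·m²·s⁻³·A⁻²] = kg·m²·s⁻²·A⁻¹
  (C) H = V·s·A⁻¹ = kg·m²·s⁻²·A⁻²
  (D) [inductance] = kg·m²·s⁻²·A⁻²
All reduce to kg·m²·s⁻²·A⁻² except (B), which is kg·m²·s⁻²·A⁻¹.

(B)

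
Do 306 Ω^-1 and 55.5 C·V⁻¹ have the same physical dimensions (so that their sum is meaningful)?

Expand each in SI base units:
  306 Ω^-1:  Ω⁻¹ = (V·A⁻¹)⁻¹ = kg⁻¹·m⁻²·s³·A²
  55.5 C·V⁻¹:  C·V⁻¹ = s·A·(J·C⁻¹)⁻¹ = kg⁻¹·m⁻²·s⁴·A²
kg⁻¹·m⁻²·s³·A² ≠ kg⁻¹·m⁻²·s⁴·A², so they cannot be added.

No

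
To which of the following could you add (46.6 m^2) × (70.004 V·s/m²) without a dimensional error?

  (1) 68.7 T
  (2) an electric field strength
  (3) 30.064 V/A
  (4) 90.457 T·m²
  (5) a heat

Reference: [m²] · [kg·s⁻²·A⁻¹] = kg·m²·s⁻²·A⁻¹.
Each option:
  (1) T = Wb·m⁻² = kg·s⁻²·A⁻¹
  (2) [electric field strength] = kg·m·s⁻³·A⁻¹
  (3) V·A⁻¹ = J·C⁻¹·A⁻¹ = kg·m²·s⁻³·A⁻²
  (4) T·m² = Wb·m⁻²·m² = kg·m²·s⁻²·A⁻¹  ← same
  (5) [heat] = kg·m²·s⁻²
Only (4) matches kg·m²·s⁻²·A⁻¹.

(4)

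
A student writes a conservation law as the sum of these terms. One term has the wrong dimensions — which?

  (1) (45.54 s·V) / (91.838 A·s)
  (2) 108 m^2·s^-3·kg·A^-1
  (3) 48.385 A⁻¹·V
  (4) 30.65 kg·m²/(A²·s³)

(2)

Dimensions:
  (1) [kg·m²·s⁻²·A⁻¹] / [s·A] = kg·m²·s⁻³·A⁻²
  (2) kg·m²·s⁻³·A⁻¹
  (3) V·A⁻¹ = J·C⁻¹·A⁻¹ = kg·m²·s⁻³·A⁻²
  (4) kg·m²·s⁻³·A⁻²
All reduce to kg·m²·s⁻³·A⁻² except (2), which is kg·m²·s⁻³·A⁻¹.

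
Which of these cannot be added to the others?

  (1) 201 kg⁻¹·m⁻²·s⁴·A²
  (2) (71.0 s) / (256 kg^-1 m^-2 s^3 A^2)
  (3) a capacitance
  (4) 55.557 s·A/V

(2)

Reduce each to base SI dimensions:
  (1) kg⁻¹·m⁻²·s⁴·A²
  (2) [s] / [kg⁻¹·m⁻²·s³·A²] = kg·m²·s⁻²·A⁻²
  (3) [capacitance] = kg⁻¹·m⁻²·s⁴·A²
  (4) A·s·V⁻¹ = A·s·(J·C⁻¹)⁻¹ = kg⁻¹·m⁻²·s⁴·A²
All reduce to kg⁻¹·m⁻²·s⁴·A² except (2), which is kg·m²·s⁻²·A⁻².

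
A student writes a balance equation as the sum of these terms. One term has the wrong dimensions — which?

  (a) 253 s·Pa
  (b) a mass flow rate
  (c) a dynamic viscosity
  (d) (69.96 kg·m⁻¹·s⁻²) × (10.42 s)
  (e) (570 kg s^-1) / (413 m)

(b)

Dimensions:
  (a) Pa·s = N·m⁻²·s = kg·m⁻¹·s⁻¹
  (b) [mass flow rate] = kg·s⁻¹
  (c) [dynamic viscosity] = kg·m⁻¹·s⁻¹
  (d) [kg·m⁻¹·s⁻²] · [s] = kg·m⁻¹·s⁻¹
  (e) [kg·s⁻¹] / [m] = kg·m⁻¹·s⁻¹
All reduce to kg·m⁻¹·s⁻¹ except (b), which is kg·s⁻¹.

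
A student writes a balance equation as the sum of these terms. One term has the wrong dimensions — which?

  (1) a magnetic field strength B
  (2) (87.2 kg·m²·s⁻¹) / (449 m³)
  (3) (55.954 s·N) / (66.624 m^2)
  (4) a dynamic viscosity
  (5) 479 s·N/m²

Reduce each to base SI dimensions:
  (1) [magnetic field strength B] = kg·s⁻²·A⁻¹
  (2) [kg·m²·s⁻¹] / [m³] = kg·m⁻¹·s⁻¹
  (3) [kg·m·s⁻¹] / [m²] = kg·m⁻¹·s⁻¹
  (4) [dynamic viscosity] = kg·m⁻¹·s⁻¹
  (5) N·s·m⁻² = kg·m·s⁻²·s·m⁻² = kg·m⁻¹·s⁻¹
All reduce to kg·m⁻¹·s⁻¹ except (1), which is kg·s⁻²·A⁻¹.

(1)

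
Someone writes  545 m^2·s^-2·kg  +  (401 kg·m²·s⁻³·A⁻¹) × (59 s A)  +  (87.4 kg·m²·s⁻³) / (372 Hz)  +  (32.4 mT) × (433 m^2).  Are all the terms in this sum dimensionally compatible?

Work out the base dimensions of each:
  545 m^2·s^-2·kg:  kg·m²·s⁻²
  (401 kg·m²·s⁻³·A⁻¹) × (59 s A):  [kg·m²·s⁻³·A⁻¹] · [s·A] = kg·m²·s⁻²
  (87.4 kg·m²·s⁻³) / (372 Hz):  [kg·m²·s⁻³] / [s⁻¹] = kg·m²·s⁻²
  (32.4 mT) × (433 m^2):  [kg·s⁻²·A⁻¹] · [m²] = kg·m²·s⁻²·A⁻¹
The terms do not share a single dimension (kg·m²·s⁻² vs kg·m²·s⁻²·A⁻¹).

No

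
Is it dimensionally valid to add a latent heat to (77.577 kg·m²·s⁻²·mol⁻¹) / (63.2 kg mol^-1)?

In SI base units:
  a latent heat:  [latent heat] = m²·s⁻²
  (77.577 kg·m²·s⁻²·mol⁻¹) / (63.2 kg mol^-1):  [kg·m²·s⁻²·mol⁻¹] / [kg·mol⁻¹] = m²·s⁻²
Both are m²·s⁻², so they have the same dimensions and can be added.

Yes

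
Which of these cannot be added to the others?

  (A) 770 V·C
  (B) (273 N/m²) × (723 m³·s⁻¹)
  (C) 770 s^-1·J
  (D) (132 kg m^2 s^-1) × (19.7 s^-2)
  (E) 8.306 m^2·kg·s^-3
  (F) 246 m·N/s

Dimensions:
  (A) C·V = s·A·J·C⁻¹ = kg·m²·s⁻²
  (B) [kg·m⁻¹·s⁻²] · [m³·s⁻¹] = kg·m²·s⁻³
  (C) J·s⁻¹ = N·m·s⁻¹ = kg·m²·s⁻³
  (D) [kg·m²·s⁻¹] · [s⁻²] = kg·m²·s⁻³
  (E) kg·m²·s⁻³
  (F) N·m·s⁻¹ = kg·m·s⁻²·m·s⁻¹ = kg·m²·s⁻³
All reduce to kg·m²·s⁻³ except (A), which is kg·m²·s⁻².

(A)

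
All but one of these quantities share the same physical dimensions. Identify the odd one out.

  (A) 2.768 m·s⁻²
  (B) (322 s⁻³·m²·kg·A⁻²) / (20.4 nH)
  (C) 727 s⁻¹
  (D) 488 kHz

(A)

Reduce each to base SI dimensions:
  (A) m·s⁻²
  (B) [kg·m²·s⁻³·A⁻²] / [kg·m²·s⁻²·A⁻²] = s⁻¹
  (C) s⁻¹
  (D) Hz = s⁻¹
All reduce to s⁻¹ except (A), which is m·s⁻².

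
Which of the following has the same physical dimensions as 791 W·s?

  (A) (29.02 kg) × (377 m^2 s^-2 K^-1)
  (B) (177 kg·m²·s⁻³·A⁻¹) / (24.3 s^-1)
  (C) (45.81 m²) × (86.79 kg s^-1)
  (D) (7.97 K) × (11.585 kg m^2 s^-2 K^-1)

(D)

Reference: W·s = J·s⁻¹·s = kg·m²·s⁻².
Each option:
  (A) [kg] · [m²·s⁻²·K⁻¹] = kg·m²·s⁻²·K⁻¹
  (B) [kg·m²·s⁻³·A⁻¹] / [s⁻¹] = kg·m²·s⁻²·A⁻¹
  (C) [m²] · [kg·s⁻¹] = kg·m²·s⁻¹
  (D) [K] · [kg·m²·s⁻²·K⁻¹] = kg·m²·s⁻²  ← same
Only (D) matches kg·m²·s⁻².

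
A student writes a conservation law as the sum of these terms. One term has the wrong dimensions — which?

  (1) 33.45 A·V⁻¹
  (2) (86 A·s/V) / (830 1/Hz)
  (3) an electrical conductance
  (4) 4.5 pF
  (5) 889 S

(4)

Reduce each to base SI dimensions:
  (1) A·V⁻¹ = A·(J·C⁻¹)⁻¹ = kg⁻¹·m⁻²·s³·A²
  (2) [kg⁻¹·m⁻²·s⁴·A²] / [s] = kg⁻¹·m⁻²·s³·A²
  (3) [electrical conductance] = kg⁻¹·m⁻²·s³·A²
  (4) F = C·V⁻¹ = kg⁻¹·m⁻²·s⁴·A²
  (5) S = Ω⁻¹ = kg⁻¹·m⁻²·s³·A²
All reduce to kg⁻¹·m⁻²·s³·A² except (4), which is kg⁻¹·m⁻²·s⁴·A².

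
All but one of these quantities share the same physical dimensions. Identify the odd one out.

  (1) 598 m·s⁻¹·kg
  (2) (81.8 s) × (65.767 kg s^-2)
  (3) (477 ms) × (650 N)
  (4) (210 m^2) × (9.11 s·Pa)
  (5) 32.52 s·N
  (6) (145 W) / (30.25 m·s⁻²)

(2)

Dimensions:
  (1) kg·m·s⁻¹
  (2) [s] · [kg·s⁻²] = kg·s⁻¹
  (3) [s] · [kg·m·s⁻²] = kg·m·s⁻¹
  (4) [m²] · [kg·m⁻¹·s⁻¹] = kg·m·s⁻¹
  (5) N·s = kg·m·s⁻²·s = kg·m·s⁻¹
  (6) [kg·m²·s⁻³] / [m·s⁻²] = kg·m·s⁻¹
All reduce to kg·m·s⁻¹ except (2), which is kg·s⁻¹.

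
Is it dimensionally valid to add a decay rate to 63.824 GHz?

Yes

Expand each in SI base units:
  a decay rate:  [decay rate] = s⁻¹
  63.824 GHz:  Hz = s⁻¹
Both are s⁻¹, so they have the same dimensions and can be added.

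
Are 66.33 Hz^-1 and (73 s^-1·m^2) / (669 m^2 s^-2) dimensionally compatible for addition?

Work out the base dimensions of each:
  66.33 Hz^-1:  Hz⁻¹ = (s⁻¹)⁻¹ = s
  (73 s^-1·m^2) / (669 m^2 s^-2):  [m²·s⁻¹] / [m²·s⁻²] = s
Both are s, so they have the same dimensions and can be added.

Yes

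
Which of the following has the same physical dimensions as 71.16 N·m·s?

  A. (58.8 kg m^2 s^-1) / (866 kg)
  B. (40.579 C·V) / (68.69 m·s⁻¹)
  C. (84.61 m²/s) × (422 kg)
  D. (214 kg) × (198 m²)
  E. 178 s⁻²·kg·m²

Reference: N·m·s = kg·m·s⁻²·m·s = kg·m²·s⁻¹.
Each option:
  A. [kg·m²·s⁻¹] / [kg] = m²·s⁻¹
  B. [kg·m²·s⁻²] / [m·s⁻¹] = kg·m·s⁻¹
  C. [m²·s⁻¹] · [kg] = kg·m²·s⁻¹  ← same
  D. [kg] · [m²] = kg·m²
  E. kg·m²·s⁻²
Only C. matches kg·m²·s⁻¹.

C.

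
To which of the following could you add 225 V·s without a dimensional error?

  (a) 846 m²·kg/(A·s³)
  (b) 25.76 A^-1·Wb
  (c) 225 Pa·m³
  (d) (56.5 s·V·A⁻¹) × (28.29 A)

(d)

Reference: V·s = J·C⁻¹·s = kg·m²·s⁻²·A⁻¹.
Each option:
  (a) kg·m²·s⁻³·A⁻¹
  (b) Wb·A⁻¹ = V·s·A⁻¹ = kg·m²·s⁻²·A⁻²
  (c) Pa·m³ = N·m⁻²·m³ = kg·m²·s⁻²
  (d) [kg·m²·s⁻²·A⁻²] · [A] = kg·m²·s⁻²·A⁻¹  ← same
Only (d) matches kg·m²·s⁻²·A⁻¹.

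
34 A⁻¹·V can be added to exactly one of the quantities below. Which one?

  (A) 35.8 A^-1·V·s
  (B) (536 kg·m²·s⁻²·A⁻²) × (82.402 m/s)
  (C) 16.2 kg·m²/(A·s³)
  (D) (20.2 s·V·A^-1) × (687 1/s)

(D)

Reference: V·A⁻¹ = J·C⁻¹·A⁻¹ = kg·m²·s⁻³·A⁻².
Each option:
  (A) V·s·A⁻¹ = J·C⁻¹·s·A⁻¹ = kg·m²·s⁻²·A⁻²
  (B) [kg·m²·s⁻²·A⁻²] · [m·s⁻¹] = kg·m³·s⁻³·A⁻²
  (C) kg·m²·s⁻³·A⁻¹
  (D) [kg·m²·s⁻²·A⁻²] · [s⁻¹] = kg·m²·s⁻³·A⁻²  ← same
Only (D) matches kg·m²·s⁻³·A⁻².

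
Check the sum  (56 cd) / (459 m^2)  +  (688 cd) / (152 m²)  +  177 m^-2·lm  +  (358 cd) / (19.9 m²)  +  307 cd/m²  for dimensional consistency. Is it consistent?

Expand each in SI base units:
  (56 cd) / (459 m^2):  [cd] / [m²] = m⁻²·cd
  (688 cd) / (152 m²):  [cd] / [m²] = m⁻²·cd
  177 m^-2·lm:  lm·m⁻² = cd·m⁻² = m⁻²·cd
  (358 cd) / (19.9 m²):  [cd] / [m²] = m⁻²·cd
  307 cd/m²:  cd·m⁻² = m⁻²·cd
Every term reduces to m⁻²·cd.

Yes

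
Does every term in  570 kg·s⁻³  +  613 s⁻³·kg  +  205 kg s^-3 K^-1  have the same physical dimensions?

Reduce each to base SI dimensions:
  570 kg·s⁻³:  kg·s⁻³
  613 s⁻³·kg:  kg·s⁻³
  205 kg s^-3 K^-1:  kg·s⁻³·K⁻¹
The terms do not share a single dimension (kg·s⁻³ vs kg·s⁻³·K⁻¹).

No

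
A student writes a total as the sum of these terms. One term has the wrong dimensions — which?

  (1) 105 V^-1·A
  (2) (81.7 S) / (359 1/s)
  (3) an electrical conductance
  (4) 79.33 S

Work out the base dimensions of each:
  (1) A·V⁻¹ = A·(J·C⁻¹)⁻¹ = kg⁻¹·m⁻²·s³·A²
  (2) [kg⁻¹·m⁻²·s³·A²] / [s⁻¹] = kg⁻¹·m⁻²·s⁴·A²
  (3) [electrical conductance] = kg⁻¹·m⁻²·s³·A²
  (4) S = Ω⁻¹ = kg⁻¹·m⁻²·s³·A²
All reduce to kg⁻¹·m⁻²·s³·A² except (2), which is kg⁻¹·m⁻²·s⁴·A².

(2)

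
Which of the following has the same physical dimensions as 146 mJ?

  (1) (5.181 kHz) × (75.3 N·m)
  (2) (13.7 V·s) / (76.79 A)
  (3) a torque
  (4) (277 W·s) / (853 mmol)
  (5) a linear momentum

Reference: J = N·m = kg·m²·s⁻².
Each option:
  (1) [s⁻¹] · [kg·m²·s⁻²] = kg·m²·s⁻³
  (2) [kg·m²·s⁻²·A⁻¹] / [A] = kg·m²·s⁻²·A⁻²
  (3) [torque] = kg·m²·s⁻²  ← same
  (4) [kg·m²·s⁻²] / [mol] = kg·m²·s⁻²·mol⁻¹
  (5) [linear momentum] = kg·m·s⁻¹
Only (3) matches kg·m²·s⁻².

(3)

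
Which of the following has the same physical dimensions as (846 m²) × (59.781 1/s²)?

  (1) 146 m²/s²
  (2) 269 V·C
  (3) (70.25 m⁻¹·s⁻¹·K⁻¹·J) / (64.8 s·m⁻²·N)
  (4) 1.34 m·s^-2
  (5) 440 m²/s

Reference: [m²] · [s⁻²] = m²·s⁻².
Each option:
  (1) m²·s⁻²  ← same
  (2) C·V = s·A·J·C⁻¹ = kg·m²·s⁻²
  (3) [kg·m·s⁻³·K⁻¹] / [kg·m⁻¹·s⁻¹] = m²·s⁻²·K⁻¹
  (4) m·s⁻²
  (5) m²·s⁻¹
Only (1) matches m²·s⁻².

(1)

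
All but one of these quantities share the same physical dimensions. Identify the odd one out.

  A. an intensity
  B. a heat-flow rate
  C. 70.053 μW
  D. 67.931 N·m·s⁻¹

A.

Expand each in SI base units:
  A. [intensity] = kg·s⁻³
  B. [heat-flow rate] = kg·m²·s⁻³
  C. W = J·s⁻¹ = kg·m²·s⁻³
  D. N·m·s⁻¹ = kg·m·s⁻²·m·s⁻¹ = kg·m²·s⁻³
All reduce to kg·m²·s⁻³ except A., which is kg·s⁻³.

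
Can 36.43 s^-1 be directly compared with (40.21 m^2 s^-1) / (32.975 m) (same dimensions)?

No

Reduce each to base SI dimensions:
  36.43 s^-1:  s⁻¹
  (40.21 m^2 s^-1) / (32.975 m):  [m²·s⁻¹] / [m] = m·s⁻¹
s⁻¹ ≠ m·s⁻¹, so they cannot be added.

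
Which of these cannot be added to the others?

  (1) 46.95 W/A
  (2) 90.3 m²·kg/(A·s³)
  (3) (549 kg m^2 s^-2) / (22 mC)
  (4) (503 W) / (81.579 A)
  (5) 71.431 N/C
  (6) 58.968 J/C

(5)

In SI base units:
  (1) W·A⁻¹ = J·s⁻¹·A⁻¹ = kg·m²·s⁻³·A⁻¹
  (2) kg·m²·s⁻³·A⁻¹
  (3) [kg·m²·s⁻²] / [s·A] = kg·m²·s⁻³·A⁻¹
  (4) [kg·m²·s⁻³] / [A] = kg·m²·s⁻³·A⁻¹
  (5) N·C⁻¹ = kg·m·s⁻²·(s·A)⁻¹ = kg·m·s⁻³·A⁻¹
  (6) J·C⁻¹ = N·m·(s·A)⁻¹ = kg·m²·s⁻³·A⁻¹
All reduce to kg·m²·s⁻³·A⁻¹ except (5), which is kg·m·s⁻³·A⁻¹.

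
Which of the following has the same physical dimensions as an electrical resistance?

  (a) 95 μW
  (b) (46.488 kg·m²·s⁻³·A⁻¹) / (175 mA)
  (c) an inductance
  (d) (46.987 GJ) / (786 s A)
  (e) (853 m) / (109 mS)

(b)

Reference: [electrical resistance] = kg·m²·s⁻³·A⁻².
Each option:
  (a) W = J·s⁻¹ = kg·m²·s⁻³
  (b) [kg·m²·s⁻³·A⁻¹] / [A] = kg·m²·s⁻³·A⁻²  ← same
  (c) [inductance] = kg·m²·s⁻²·A⁻²
  (d) [kg·m²·s⁻²] / [s·A] = kg·m²·s⁻³·A⁻¹
  (e) [m] / [kg⁻¹·m⁻²·s³·A²] = kg·m³·s⁻³·A⁻²
Only (b) matches kg·m²·s⁻³·A⁻².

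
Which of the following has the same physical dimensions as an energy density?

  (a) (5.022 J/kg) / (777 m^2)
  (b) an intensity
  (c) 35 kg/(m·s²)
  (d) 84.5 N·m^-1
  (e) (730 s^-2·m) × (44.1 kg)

Reference: [energy density] = kg·m⁻¹·s⁻².
Each option:
  (a) [m²·s⁻²] / [m²] = s⁻²
  (b) [intensity] = kg·s⁻³
  (c) kg·m⁻¹·s⁻²  ← same
  (d) N·m⁻¹ = kg·m·s⁻²·m⁻¹ = kg·s⁻²
  (e) [m·s⁻²] · [kg] = kg·m·s⁻²
Only (c) matches kg·m⁻¹·s⁻².

(c)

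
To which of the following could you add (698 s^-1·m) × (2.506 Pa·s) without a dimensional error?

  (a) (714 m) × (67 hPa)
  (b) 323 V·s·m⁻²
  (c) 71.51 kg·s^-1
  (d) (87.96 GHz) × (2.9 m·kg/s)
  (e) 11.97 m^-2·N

Reference: [m·s⁻¹] · [kg·m⁻¹·s⁻¹] = kg·s⁻².
Each option:
  (a) [m] · [kg·m⁻¹·s⁻²] = kg·s⁻²  ← same
  (b) V·s·m⁻² = J·C⁻¹·s·m⁻² = kg·s⁻²·A⁻¹
  (c) kg·s⁻¹
  (d) [s⁻¹] · [kg·m·s⁻¹] = kg·m·s⁻²
  (e) N·m⁻² = kg·m·s⁻²·m⁻² = kg·m⁻¹·s⁻²
Only (a) matches kg·s⁻².

(a)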